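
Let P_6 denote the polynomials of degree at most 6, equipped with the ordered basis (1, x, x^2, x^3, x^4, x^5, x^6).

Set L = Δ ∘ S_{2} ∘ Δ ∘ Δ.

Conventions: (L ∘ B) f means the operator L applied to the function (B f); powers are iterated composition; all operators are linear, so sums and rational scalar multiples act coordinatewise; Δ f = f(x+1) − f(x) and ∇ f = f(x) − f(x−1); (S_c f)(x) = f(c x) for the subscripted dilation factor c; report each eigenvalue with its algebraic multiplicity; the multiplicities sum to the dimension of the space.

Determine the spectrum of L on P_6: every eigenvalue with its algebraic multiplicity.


image of 1: 0
image of x: 0
image of x^2: 0
image of x^3: 12
image of x^4: 96x + 96
image of x^5: 480x^2 + 960x + 540
image of x^6: 1920x^3 + 5760x^2 + 6480x + 2640
the matrix is upper triangular; its diagonal is (0, 0, 0, 0, 0, 0, 0)
for a triangular matrix the eigenvalues are the diagonal entries, with algebraic multiplicity their repetition count

λ = 0 (multiplicity 7)


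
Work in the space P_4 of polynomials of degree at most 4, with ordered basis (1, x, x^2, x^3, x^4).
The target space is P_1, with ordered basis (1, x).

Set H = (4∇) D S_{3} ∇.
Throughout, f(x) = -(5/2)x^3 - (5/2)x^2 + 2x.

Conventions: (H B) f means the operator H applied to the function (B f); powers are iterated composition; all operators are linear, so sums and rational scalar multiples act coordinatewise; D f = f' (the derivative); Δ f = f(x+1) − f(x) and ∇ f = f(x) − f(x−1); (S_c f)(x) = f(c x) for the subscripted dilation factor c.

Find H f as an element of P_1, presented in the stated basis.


∇ f = -(15/2)x^2 + (5/2)x + 2
S_{3} ∇ f = -(135/2)x^2 + (15/2)x + 2
D S_{3} ∇ f = -135x + 15/2
∇ (D S_{3} ∇) f = -135
(4∇) (D S_{3} ∇) f = -540

g(x) = -540


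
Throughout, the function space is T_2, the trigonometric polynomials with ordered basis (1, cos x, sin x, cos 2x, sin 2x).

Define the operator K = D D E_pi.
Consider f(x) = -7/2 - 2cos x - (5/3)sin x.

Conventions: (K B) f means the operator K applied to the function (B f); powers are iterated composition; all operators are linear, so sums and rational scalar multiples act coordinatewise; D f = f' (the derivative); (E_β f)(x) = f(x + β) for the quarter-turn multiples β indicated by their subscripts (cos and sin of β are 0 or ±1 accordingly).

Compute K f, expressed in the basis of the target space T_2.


the image equals g(x) = -2cos x - (5/3)sin x

E_pi f = -7/2 + 2cos x + (5/3)sin x
D E_pi f = (5/3)cos x - 2sin x
D D E_pi f = -2cos x - (5/3)sin x


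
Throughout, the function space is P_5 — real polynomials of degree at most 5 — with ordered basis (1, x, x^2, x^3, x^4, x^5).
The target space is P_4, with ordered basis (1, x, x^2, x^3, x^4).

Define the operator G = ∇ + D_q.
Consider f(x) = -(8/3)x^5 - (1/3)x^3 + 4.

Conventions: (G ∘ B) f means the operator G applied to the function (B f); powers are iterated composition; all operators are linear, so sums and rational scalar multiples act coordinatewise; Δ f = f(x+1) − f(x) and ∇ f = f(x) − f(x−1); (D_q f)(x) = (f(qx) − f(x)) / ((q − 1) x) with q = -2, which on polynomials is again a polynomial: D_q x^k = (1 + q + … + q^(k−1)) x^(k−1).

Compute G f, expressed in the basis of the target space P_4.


∇ f = -(40/3)x^4 + (80/3)x^3 - (83/3)x^2 + (43/3)x - 3
D_q f = -(88/3)x^4 - x^2
(∇ + D_q) f = -(128/3)x^4 + (80/3)x^3 - (86/3)x^2 + (43/3)x - 3

g(x) = -(128/3)x^4 + (80/3)x^3 - (86/3)x^2 + (43/3)x - 3


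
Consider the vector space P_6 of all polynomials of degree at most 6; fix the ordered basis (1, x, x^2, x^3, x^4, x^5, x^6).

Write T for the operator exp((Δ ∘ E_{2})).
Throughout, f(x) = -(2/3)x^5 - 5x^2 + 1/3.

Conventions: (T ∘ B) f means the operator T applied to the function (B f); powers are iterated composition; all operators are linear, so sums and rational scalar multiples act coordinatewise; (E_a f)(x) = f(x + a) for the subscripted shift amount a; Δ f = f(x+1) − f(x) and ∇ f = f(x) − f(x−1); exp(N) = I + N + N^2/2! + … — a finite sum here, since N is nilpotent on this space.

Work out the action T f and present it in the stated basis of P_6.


the result is g(x) = -(2/3)x^5 - (10/3)x^4 - 40x^3 - (715/3)x^2 - (2500/3)x - 1431

order-1 term: -(10/3)x^4 - (100/3)x^3 - (380/3)x^2 - (680/3)x - 497/3
order-2 term: -(20/3)x^3 - 100x^2 - (1510/3)x - 855
order-3 term: -(20/3)x^2 - 100x - 1130/3
order-4 term: -(10/3)x - 100/3
order-5 term: -2/3
the series for exp((Δ ∘ E_{2})) f terminates at order 5
exp((Δ ∘ E_{2})) f = -(2/3)x^5 - (10/3)x^4 - 40x^3 - (715/3)x^2 - (2500/3)x - 1431


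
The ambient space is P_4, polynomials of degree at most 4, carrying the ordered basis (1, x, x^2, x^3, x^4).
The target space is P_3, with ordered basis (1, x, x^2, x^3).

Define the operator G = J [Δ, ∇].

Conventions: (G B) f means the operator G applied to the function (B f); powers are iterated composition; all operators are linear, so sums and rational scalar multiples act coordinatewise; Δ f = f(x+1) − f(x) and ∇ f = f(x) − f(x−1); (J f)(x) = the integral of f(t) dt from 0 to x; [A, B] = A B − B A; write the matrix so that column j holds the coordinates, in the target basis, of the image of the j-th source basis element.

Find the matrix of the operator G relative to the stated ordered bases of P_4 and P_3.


the matrix is [[0, 0, 0, 0, 0]; [0, 0, 0, 0, 0]; [0, 0, 0, 0, 0]; [0, 0, 0, 0, 0]] (rows listed top to bottom)

image of 1: 0
image of x: 0
image of x^2: 0
image of x^3: 0
image of x^4: 0
each image's coordinates form column j of the matrix


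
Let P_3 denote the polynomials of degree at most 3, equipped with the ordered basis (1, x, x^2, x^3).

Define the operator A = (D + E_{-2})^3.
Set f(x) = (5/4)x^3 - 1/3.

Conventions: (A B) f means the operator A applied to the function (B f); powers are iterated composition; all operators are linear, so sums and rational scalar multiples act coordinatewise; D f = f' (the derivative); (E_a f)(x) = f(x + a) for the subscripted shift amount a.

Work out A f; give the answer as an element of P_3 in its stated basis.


the result is g(x) = (5/4)x^3 - (45/4)x^2 + (135/2)x - 767/6

D f = (15/4)x^2
E_{-2} f = (5/4)x^3 - (15/2)x^2 + 15x - 31/3
(D + E_{-2}) f = (5/4)x^3 - (15/4)x^2 + 15x - 31/3
D (D + E_{-2}) f = (15/4)x^2 - (15/2)x + 15
E_{-2} (D + E_{-2}) f = (5/4)x^3 - (45/4)x^2 + 45x - 196/3
(D + E_{-2}) (D + E_{-2}) f = (5/4)x^3 - (15/2)x^2 + (75/2)x - 151/3
D (D + E_{-2}) (D + E_{-2}) f = (15/4)x^2 - 15x + 75/2
E_{-2} (D + E_{-2}) (D + E_{-2}) f = (5/4)x^3 - 15x^2 + (165/2)x - 496/3
(D + E_{-2}) (D + E_{-2}) (D + E_{-2}) f = (5/4)x^3 - (45/4)x^2 + (135/2)x - 767/6


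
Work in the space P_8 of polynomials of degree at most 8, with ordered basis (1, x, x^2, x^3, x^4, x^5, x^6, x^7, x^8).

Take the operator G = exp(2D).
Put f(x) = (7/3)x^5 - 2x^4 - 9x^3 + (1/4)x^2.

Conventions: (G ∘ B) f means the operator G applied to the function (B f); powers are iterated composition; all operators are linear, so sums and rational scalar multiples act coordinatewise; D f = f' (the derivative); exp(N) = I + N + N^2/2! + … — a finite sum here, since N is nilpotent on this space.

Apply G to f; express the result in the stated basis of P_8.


order-1 term: (70/3)x^4 - 16x^3 - 54x^2 + x
order-2 term: (280/3)x^3 - 48x^2 - 108x + 1
order-3 term: (560/3)x^2 - 64x - 72
order-4 term: (560/3)x - 32
order-5 term: 224/3
the series for exp(2D) f terminates at order 5
exp(2D) f = (7/3)x^5 + (64/3)x^4 + (205/3)x^3 + (1019/12)x^2 + (47/3)x - 85/3

the image equals g(x) = (7/3)x^5 + (64/3)x^4 + (205/3)x^3 + (1019/12)x^2 + (47/3)x - 85/3


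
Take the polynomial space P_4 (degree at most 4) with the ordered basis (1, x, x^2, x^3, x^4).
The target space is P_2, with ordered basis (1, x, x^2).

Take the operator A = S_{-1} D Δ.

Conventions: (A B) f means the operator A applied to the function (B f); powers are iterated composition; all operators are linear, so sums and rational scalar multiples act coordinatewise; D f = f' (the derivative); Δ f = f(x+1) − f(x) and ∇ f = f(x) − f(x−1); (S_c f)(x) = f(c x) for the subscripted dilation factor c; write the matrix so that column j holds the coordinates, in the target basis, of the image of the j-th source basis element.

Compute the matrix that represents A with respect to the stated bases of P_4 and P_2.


the matrix is [[0, 0, 2, 3, 4]; [0, 0, 0, -6, -12]; [0, 0, 0, 0, 12]] (rows listed top to bottom)

image of 1: 0
image of x: 0
image of x^2: 2
image of x^3: -6x + 3
image of x^4: 12x^2 - 12x + 4
each image's coordinates form column j of the matrix


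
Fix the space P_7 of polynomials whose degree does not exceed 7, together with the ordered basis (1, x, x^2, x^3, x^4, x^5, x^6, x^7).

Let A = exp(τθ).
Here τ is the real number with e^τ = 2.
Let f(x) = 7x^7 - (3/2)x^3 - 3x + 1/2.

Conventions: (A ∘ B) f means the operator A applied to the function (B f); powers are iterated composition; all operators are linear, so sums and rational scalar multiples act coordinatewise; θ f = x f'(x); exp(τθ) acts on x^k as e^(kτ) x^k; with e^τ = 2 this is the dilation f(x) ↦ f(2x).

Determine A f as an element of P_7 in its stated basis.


the result is g(x) = 896x^7 - 12x^3 - 6x + 1/2

exp(τθ) x^k = e^(kτ) x^k; with e^τ = 2 this sends x^k to 2^k x^k
x ↦ 2 x
x^3 ↦ 8 x^3
x^7 ↦ 128 x^7
applying this coordinatewise to f: exp(τθ) f = 896x^7 - 12x^3 - 6x + 1/2


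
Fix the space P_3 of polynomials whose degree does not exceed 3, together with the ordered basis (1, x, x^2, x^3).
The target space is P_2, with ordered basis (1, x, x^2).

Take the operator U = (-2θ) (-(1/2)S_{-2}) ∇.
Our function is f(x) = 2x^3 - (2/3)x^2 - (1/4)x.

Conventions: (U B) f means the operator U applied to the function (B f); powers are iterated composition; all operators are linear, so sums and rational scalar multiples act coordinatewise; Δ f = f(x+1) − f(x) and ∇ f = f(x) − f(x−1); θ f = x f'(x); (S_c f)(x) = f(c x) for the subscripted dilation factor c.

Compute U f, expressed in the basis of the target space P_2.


∇ f = 6x^2 - (22/3)x + 29/12
S_{-2} ∇ f = 24x^2 + (44/3)x + 29/12
(-(1/2)S_{-2}) ∇ f = -12x^2 - (22/3)x - 29/24
θ (-(1/2)S_{-2}) ∇ f = -24x^2 - (22/3)x
(-2θ) (-(1/2)S_{-2}) ∇ f = 48x^2 + (44/3)x

the result is g(x) = 48x^2 + (44/3)x


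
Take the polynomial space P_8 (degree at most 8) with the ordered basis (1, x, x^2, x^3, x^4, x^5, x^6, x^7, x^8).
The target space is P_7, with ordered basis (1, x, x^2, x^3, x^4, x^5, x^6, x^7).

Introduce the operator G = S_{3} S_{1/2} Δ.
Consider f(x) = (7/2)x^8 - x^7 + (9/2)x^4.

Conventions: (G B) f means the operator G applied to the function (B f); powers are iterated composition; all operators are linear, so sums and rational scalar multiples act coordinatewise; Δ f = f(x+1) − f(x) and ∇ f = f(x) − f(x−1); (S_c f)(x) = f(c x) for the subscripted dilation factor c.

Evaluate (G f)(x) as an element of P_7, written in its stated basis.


Δ f = 28x^7 + 91x^6 + 175x^5 + 210x^4 + 179x^3 + 104x^2 + 39x + 7
S_{1/2} Δ f = (7/32)x^7 + (91/64)x^6 + (175/32)x^5 + (105/8)x^4 + (179/8)x^3 + 26x^2 + (39/2)x + 7
S_{3} S_{1/2} Δ f = (15309/32)x^7 + (66339/64)x^6 + (42525/32)x^5 + (8505/8)x^4 + (4833/8)x^3 + 234x^2 + (117/2)x + 7

the result is g(x) = (15309/32)x^7 + (66339/64)x^6 + (42525/32)x^5 + (8505/8)x^4 + (4833/8)x^3 + 234x^2 + (117/2)x + 7


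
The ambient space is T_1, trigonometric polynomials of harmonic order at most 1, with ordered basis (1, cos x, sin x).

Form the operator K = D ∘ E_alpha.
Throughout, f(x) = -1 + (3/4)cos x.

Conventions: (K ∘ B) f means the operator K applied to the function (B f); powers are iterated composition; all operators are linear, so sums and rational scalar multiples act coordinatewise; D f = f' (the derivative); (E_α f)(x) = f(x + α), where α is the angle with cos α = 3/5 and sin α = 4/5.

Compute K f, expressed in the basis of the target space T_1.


the image equals g(x) = -(3/5)cos x - (9/20)sin x

E_alpha f = -1 + (9/20)cos x - (3/5)sin x
D E_alpha f = -(3/5)cos x - (9/20)sin x


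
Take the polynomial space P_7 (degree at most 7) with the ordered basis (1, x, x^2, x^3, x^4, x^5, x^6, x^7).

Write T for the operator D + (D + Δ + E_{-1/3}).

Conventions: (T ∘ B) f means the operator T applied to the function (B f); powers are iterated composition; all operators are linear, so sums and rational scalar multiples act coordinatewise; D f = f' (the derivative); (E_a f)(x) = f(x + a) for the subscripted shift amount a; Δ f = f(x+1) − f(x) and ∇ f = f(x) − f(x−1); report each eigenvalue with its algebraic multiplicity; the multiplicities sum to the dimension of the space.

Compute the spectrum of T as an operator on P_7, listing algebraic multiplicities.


image of 1: 1
image of x: x + 8/3
image of x^2: x^2 + (16/3)x + 10/9
image of x^3: x^3 + 8x^2 + (10/3)x + 26/27
image of x^4: x^4 + (32/3)x^3 + (20/3)x^2 + (104/27)x + 82/81
image of x^5: x^5 + (40/3)x^4 + (100/9)x^3 + (260/27)x^2 + (410/81)x + 242/243
image of x^6: x^6 + 16x^5 + (50/3)x^4 + (520/27)x^3 + (410/27)x^2 + (484/81)x + 730/729
image of x^7: x^7 + (56/3)x^6 + (70/3)x^5 + (910/27)x^4 + (2870/81)x^3 + (1694/81)x^2 + (5110/729)x + 2186/2187
the matrix is upper triangular; its diagonal is (1, 1, 1, 1, 1, 1, 1, 1)
for a triangular matrix the eigenvalues are the diagonal entries, with algebraic multiplicity their repetition count

λ = 1 (multiplicity 8)


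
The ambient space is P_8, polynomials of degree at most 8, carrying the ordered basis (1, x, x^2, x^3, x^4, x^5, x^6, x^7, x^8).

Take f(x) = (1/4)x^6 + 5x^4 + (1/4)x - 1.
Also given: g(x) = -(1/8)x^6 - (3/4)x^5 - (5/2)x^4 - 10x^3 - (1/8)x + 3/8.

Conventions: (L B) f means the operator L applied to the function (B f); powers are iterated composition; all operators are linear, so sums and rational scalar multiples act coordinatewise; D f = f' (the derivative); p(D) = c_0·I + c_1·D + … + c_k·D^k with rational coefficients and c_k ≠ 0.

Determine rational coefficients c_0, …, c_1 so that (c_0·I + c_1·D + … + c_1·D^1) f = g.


D^0 f = (1/4)x^6 + 5x^4 + (1/4)x - 1
D^1 f = (3/2)x^5 + 20x^3 + 1/4
matching coefficients of g against c_0 f + c_1 Df + … from the top degree down determines the c_i
solution: c_0 = -1/2, c_1 = -1/2

p(D) = -(1/2)·I − (1/2)·D, i.e. c_0 = -1/2, c_1 = -1/2


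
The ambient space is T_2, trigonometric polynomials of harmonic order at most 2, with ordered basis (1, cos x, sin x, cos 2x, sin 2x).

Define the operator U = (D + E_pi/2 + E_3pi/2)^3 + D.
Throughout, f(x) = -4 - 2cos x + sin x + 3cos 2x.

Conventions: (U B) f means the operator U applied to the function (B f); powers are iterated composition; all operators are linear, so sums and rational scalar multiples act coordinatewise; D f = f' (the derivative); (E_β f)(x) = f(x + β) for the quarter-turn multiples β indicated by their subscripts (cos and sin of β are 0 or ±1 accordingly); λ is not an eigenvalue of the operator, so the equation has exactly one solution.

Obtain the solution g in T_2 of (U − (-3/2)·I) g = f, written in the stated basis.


the result is g(x) = -8/19 - (4/3)cos x + (2/3)sin x + (210/2521)cos 2x + (216/2521)sin 2x

write g with unknown coordinates in the stated basis and equate coefficients in (U − (-3/2)·I) g = f
solving from the highest basis element down gives g = -8/19 - (4/3)cos x + (2/3)sin x + (210/2521)cos 2x + (216/2521)sin 2x
check: U g = -64/19 + (7248/2521)cos 2x - (324/2521)sin 2x
so U g − (-3/2)·g = -4 - 2cos x + sin x + 3cos 2x = f ✓


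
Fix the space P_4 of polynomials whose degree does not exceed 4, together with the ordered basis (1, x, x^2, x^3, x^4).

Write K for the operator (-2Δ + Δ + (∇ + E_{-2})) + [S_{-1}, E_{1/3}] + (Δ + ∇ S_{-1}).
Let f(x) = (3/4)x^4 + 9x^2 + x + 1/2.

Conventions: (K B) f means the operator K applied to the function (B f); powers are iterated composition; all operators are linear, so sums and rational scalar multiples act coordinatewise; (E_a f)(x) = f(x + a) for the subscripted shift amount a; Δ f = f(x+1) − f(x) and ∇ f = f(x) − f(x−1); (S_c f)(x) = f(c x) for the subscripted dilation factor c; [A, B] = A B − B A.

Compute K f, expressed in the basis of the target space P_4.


Δ f = 3x^3 + (9/2)x^2 + 21x + 43/4
(-2Δ) f = -6x^3 - 9x^2 - 42x - 43/2
Δ f = 3x^3 + (9/2)x^2 + 21x + 43/4
∇ f = 3x^3 - (9/2)x^2 + 21x - 35/4
E_{-2} f = (3/4)x^4 - 6x^3 + 27x^2 - 59x + 93/2
(∇ + E_{-2}) f = (3/4)x^4 - 3x^3 + (45/2)x^2 - 38x + 151/4
(-2Δ + Δ + (∇ + E_{-2})) f = (3/4)x^4 - 6x^3 + 18x^2 - 59x + 27
E_{1/3} f = (3/4)x^4 + x^3 + (19/2)x^2 + (64/9)x + 199/108
S_{-1} E_{1/3} f = (3/4)x^4 - x^3 + (19/2)x^2 - (64/9)x + 199/108
S_{-1} f = (3/4)x^4 + 9x^2 - x + 1/2
E_{1/3} S_{-1} f = (3/4)x^4 + x^3 + (19/2)x^2 + (46/9)x + 127/108
[S_{-1}, E_{1/3}] f = -2x^3 - (110/9)x + 2/3
Δ f = 3x^3 + (9/2)x^2 + 21x + 43/4
S_{-1} f = (3/4)x^4 + 9x^2 - x + 1/2
∇ S_{-1} f = 3x^3 - (9/2)x^2 + 21x - 43/4
(Δ + ∇ S_{-1}) f = 6x^3 + 42x
((-2Δ + Δ + (∇ + E_{-2})) + [S_{-1}, E_{1/3}] + (Δ + ∇ S_{-1})) f = (3/4)x^4 - 2x^3 + 18x^2 - (263/9)x + 83/3

the image equals g(x) = (3/4)x^4 - 2x^3 + 18x^2 - (263/9)x + 83/3


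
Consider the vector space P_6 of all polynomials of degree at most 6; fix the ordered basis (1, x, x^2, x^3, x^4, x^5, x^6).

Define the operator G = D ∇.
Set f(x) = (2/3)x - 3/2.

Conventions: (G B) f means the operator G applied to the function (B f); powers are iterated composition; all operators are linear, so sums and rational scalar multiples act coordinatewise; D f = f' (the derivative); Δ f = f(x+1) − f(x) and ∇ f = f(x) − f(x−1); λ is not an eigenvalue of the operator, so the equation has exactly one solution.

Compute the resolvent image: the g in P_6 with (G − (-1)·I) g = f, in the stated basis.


write g with unknown coordinates in the stated basis and equate coefficients in (G − (-1)·I) g = f
solving from the highest basis element down gives g = (2/3)x - 3/2
check: G g = 0
so G g − (-1)·g = (2/3)x - 3/2 = f ✓

the image equals g(x) = (2/3)x - 3/2


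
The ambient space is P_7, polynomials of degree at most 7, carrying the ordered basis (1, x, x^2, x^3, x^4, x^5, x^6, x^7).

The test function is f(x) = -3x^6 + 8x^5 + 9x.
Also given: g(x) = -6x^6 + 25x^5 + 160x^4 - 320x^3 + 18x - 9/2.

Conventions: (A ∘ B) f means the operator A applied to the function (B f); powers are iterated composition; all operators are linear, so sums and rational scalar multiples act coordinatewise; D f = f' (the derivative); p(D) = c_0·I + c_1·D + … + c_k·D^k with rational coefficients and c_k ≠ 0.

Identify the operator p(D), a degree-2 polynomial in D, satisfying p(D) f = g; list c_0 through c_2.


D^0 f = -3x^6 + 8x^5 + 9x
D^1 f = -18x^5 + 40x^4 + 9
D^2 f = -90x^4 + 160x^3
matching coefficients of g against c_0 f + c_1 Df + … from the top degree down determines the c_i
solution: c_0 = 2, c_1 = -1/2, c_2 = -2

p(D) = 2·I − (1/2)·D − 2·D^2, i.e. c_0 = 2, c_1 = -1/2, c_2 = -2


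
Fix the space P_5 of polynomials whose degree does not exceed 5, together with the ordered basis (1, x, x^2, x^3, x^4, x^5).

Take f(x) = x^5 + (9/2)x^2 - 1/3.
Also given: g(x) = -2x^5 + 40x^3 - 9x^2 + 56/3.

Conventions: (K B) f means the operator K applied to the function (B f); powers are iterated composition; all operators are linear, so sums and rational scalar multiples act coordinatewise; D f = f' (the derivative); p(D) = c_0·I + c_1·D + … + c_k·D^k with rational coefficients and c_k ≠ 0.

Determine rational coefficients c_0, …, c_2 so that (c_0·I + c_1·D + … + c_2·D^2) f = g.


p(D) = -2·I + 2·D^2, i.e. c_0 = -2, c_1 = 0, c_2 = 2

D^0 f = x^5 + (9/2)x^2 - 1/3
D^1 f = 5x^4 + 9x
D^2 f = 20x^3 + 9
matching coefficients of g against c_0 f + c_1 Df + … from the top degree down determines the c_i
solution: c_0 = -2, c_1 = 0, c_2 = 2


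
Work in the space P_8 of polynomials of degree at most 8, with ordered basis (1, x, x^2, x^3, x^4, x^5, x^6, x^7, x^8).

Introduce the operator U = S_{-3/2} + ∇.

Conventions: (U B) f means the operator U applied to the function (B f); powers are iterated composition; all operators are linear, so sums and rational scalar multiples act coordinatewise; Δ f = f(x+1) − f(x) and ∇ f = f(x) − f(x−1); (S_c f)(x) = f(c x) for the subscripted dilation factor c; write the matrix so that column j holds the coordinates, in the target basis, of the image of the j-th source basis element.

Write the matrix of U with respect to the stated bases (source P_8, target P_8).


image of 1: 1
image of x: -(3/2)x + 1
image of x^2: (9/4)x^2 + 2x - 1
image of x^3: -(27/8)x^3 + 3x^2 - 3x + 1
image of x^4: (81/16)x^4 + 4x^3 - 6x^2 + 4x - 1
image of x^5: -(243/32)x^5 + 5x^4 - 10x^3 + 10x^2 - 5x + 1
image of x^6: (729/64)x^6 + 6x^5 - 15x^4 + 20x^3 - 15x^2 + 6x - 1
image of x^7: -(2187/128)x^7 + 7x^6 - 21x^5 + 35x^4 - 35x^3 + 21x^2 - 7x + 1
image of x^8: (6561/256)x^8 + 8x^7 - 28x^6 + 56x^5 - 70x^4 + 56x^3 - 28x^2 + 8x - 1
each image's coordinates form column j of the matrix

the matrix is [[1, 1, -1, 1, -1, 1, -1, 1, -1]; [0, -3/2, 2, -3, 4, -5, 6, -7, 8]; [0, 0, 9/4, 3, -6, 10, -15, 21, -28]; [0, 0, 0, -27/8, 4, -10, 20, -35, 56]; [0, 0, 0, 0, 81/16, 5, -15, 35, -70]; [0, 0, 0, 0, 0, -243/32, 6, -21, 56]; [0, 0, 0, 0, 0, 0, 729/64, 7, -28]; [0, 0, 0, 0, 0, 0, 0, -2187/128, 8]; [0, 0, 0, 0, 0, 0, 0, 0, 6561/256]] (rows listed top to bottom)


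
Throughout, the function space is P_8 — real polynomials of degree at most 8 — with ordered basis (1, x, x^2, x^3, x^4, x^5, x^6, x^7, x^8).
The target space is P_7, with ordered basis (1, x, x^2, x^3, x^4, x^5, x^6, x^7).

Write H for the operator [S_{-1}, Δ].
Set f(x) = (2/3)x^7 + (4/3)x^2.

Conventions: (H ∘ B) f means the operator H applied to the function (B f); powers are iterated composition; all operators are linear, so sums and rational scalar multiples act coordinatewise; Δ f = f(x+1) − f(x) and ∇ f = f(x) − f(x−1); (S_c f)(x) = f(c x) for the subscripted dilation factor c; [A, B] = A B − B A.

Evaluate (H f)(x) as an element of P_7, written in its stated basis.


Δ f = (14/3)x^6 + 14x^5 + (70/3)x^4 + (70/3)x^3 + 14x^2 + (22/3)x + 2
S_{-1} Δ f = (14/3)x^6 - 14x^5 + (70/3)x^4 - (70/3)x^3 + 14x^2 - (22/3)x + 2
S_{-1} f = -(2/3)x^7 + (4/3)x^2
Δ S_{-1} f = -(14/3)x^6 - 14x^5 - (70/3)x^4 - (70/3)x^3 - 14x^2 - 2x + 2/3
[S_{-1}, Δ] f = (28/3)x^6 + (140/3)x^4 + 28x^2 - (16/3)x + 4/3

the image equals g(x) = (28/3)x^6 + (140/3)x^4 + 28x^2 - (16/3)x + 4/3


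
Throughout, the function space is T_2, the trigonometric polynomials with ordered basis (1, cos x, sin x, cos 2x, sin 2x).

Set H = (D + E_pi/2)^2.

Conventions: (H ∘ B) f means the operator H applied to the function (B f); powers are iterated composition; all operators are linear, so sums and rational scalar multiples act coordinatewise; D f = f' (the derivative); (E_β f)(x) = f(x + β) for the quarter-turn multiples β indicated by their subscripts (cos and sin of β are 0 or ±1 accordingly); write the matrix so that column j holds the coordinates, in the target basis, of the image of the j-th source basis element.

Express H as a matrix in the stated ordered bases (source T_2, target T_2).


image of 1: 1
image of cos x: -4cos x
image of sin x: -4sin x
image of cos 2x: -3cos 2x + 4sin 2x
image of sin 2x: -4cos 2x - 3sin 2x
each image's coordinates form column j of the matrix

the matrix is [[1, 0, 0, 0, 0]; [0, -4, 0, 0, 0]; [0, 0, -4, 0, 0]; [0, 0, 0, -3, -4]; [0, 0, 0, 4, -3]] (rows listed top to bottom)


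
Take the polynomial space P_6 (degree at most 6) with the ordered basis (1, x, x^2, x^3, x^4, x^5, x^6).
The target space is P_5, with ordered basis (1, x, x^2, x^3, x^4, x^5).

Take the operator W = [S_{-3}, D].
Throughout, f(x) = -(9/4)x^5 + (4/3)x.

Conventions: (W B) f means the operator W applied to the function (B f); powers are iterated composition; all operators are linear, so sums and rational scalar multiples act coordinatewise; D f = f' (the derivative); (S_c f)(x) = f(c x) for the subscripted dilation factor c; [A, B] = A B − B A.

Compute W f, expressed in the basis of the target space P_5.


the result is g(x) = -3645x^4 + 16/3

D f = -(45/4)x^4 + 4/3
S_{-3} D f = -(3645/4)x^4 + 4/3
S_{-3} f = (2187/4)x^5 - 4x
D S_{-3} f = (10935/4)x^4 - 4
[S_{-3}, D] f = -3645x^4 + 16/3


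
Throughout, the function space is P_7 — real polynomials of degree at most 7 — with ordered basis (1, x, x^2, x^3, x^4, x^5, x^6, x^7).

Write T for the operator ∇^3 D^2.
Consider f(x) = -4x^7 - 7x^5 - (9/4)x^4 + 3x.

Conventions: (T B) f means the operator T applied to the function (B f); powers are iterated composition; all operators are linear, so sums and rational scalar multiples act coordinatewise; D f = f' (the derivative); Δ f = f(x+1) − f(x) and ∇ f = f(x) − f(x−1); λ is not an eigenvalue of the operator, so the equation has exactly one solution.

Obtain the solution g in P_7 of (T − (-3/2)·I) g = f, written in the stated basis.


write g with unknown coordinates in the stated basis and equate coefficients in (T − (-3/2)·I) g = f
solving from the highest basis element down gives g = -(8/3)x^7 - (14/3)x^5 - (3/2)x^4 + 4480x^2 - 13438x + 34720/3
check: T g = -6720x^2 + 20160x - 17360
so T g − (-3/2)·g = -4x^7 - 7x^5 - (9/4)x^4 + 3x = f ✓

the image equals g(x) = -(8/3)x^7 - (14/3)x^5 - (3/2)x^4 + 4480x^2 - 13438x + 34720/3


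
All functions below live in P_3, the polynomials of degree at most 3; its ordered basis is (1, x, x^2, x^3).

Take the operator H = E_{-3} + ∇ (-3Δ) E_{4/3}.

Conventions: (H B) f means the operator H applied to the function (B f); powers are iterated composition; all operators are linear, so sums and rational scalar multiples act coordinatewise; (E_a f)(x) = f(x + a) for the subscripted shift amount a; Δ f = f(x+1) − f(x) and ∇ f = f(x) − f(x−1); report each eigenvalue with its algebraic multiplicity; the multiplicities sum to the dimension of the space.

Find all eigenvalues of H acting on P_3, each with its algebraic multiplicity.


λ = 1 (multiplicity 4)

image of 1: 1
image of x: x - 3
image of x^2: x^2 - 6x + 3
image of x^3: x^3 - 9x^2 + 9x - 51
the matrix is upper triangular; its diagonal is (1, 1, 1, 1)
for a triangular matrix the eigenvalues are the diagonal entries, with algebraic multiplicity their repetition count


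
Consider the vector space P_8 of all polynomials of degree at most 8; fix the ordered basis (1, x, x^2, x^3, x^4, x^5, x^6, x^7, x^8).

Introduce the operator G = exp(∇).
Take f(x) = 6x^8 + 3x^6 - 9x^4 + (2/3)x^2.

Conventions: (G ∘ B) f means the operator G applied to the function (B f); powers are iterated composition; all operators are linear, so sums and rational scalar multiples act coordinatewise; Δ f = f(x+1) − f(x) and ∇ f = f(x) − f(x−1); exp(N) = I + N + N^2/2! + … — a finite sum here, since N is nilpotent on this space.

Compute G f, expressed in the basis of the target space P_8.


g(x) = 6x^8 + 48x^7 + 3x^6 - 318x^5 + 411x^4 + 576x^3 - (4399/3)x^2 + (1516/3)x + 264

order-1 term: 48x^7 - 168x^6 + 354x^5 - 465x^4 + 360x^3 - 159x^2 + (94/3)x - 2/3
order-2 term: 168x^6 - 1008x^5 + 2985x^4 - 5220x^3 + 5469x^2 - 3186x + 2378/3
order-3 term: 336x^5 - 2520x^4 + 8460x^3 - 15390x^2 + 14862x - 6012
order-4 term: 420x^4 - 3360x^3 + 10965x^2 - 16980x + 10392
order-5 term: 336x^3 - 2520x^2 + 6738x - 6345
order-6 term: 168x^2 - 1008x + 1599
order-7 term: 48x - 168
order-8 term: 6
the series for exp(∇) f terminates at order 8
exp(∇) f = 6x^8 + 48x^7 + 3x^6 - 318x^5 + 411x^4 + 576x^3 - (4399/3)x^2 + (1516/3)x + 264


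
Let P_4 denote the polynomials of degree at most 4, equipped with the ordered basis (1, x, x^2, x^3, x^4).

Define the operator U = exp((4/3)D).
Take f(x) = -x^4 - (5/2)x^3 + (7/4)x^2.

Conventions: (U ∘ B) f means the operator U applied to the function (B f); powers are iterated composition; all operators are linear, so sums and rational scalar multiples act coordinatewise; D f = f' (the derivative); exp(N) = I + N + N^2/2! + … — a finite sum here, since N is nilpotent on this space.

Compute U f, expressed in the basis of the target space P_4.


the result is g(x) = -x^4 - (47/6)x^3 - (227/12)x^2 - (490/27)x - 484/81

order-1 term: -(16/3)x^3 - 10x^2 + (14/3)x
order-2 term: -(32/3)x^2 - (40/3)x + 28/9
order-3 term: -(256/27)x - 160/27
order-4 term: -256/81
the series for exp((4/3)D) f terminates at order 4
exp((4/3)D) f = -x^4 - (47/6)x^3 - (227/12)x^2 - (490/27)x - 484/81


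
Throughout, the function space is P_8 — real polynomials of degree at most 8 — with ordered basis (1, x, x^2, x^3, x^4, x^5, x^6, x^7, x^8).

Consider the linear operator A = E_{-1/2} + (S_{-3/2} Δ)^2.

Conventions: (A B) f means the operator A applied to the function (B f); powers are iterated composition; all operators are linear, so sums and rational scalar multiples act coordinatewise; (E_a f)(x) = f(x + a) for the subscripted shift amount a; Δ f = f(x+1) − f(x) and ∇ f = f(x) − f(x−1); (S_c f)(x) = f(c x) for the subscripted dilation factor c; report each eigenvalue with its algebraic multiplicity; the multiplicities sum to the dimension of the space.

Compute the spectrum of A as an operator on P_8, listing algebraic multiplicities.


image of 1: 1
image of x: x - 1/2
image of x^2: x^2 - x - 11/4
image of x^3: x^3 - (3/2)x^2 - (39/2)x + 17/8
image of x^4: x^4 - 2x^3 - (717/8)x^2 + (79/4)x - 95/16
image of x^5: x^5 - (5/2)x^4 - (10855/32)x^3 + (3605/32)x^2 - (1075/16)x + 209/32
image of x^6: x^6 - 3x^5 - (294285/256)x^4 + (32645/64)x^3 - (7275/16)x^2 + (2829/32)x - 791/64
image of x^7: x^7 - (7/2)x^6 - (3714711/1024)x^5 + (2062235/1024)x^4 - (76475/32)x^3 + (178437/256)x^2 - (12467/64)x + 2057/128
image of x^8: x^8 - 4x^7 - (11153093/1024)x^6 + (3716503/512)x^5 - (688625/64)x^4 + (535591/128)x^3 - (56119/32)x^2 + (9259/32)x - 6815/256
the matrix is upper triangular; its diagonal is (1, 1, 1, 1, 1, 1, 1, 1, 1)
for a triangular matrix the eigenvalues are the diagonal entries, with algebraic multiplicity their repetition count

λ = 1 (multiplicity 9)


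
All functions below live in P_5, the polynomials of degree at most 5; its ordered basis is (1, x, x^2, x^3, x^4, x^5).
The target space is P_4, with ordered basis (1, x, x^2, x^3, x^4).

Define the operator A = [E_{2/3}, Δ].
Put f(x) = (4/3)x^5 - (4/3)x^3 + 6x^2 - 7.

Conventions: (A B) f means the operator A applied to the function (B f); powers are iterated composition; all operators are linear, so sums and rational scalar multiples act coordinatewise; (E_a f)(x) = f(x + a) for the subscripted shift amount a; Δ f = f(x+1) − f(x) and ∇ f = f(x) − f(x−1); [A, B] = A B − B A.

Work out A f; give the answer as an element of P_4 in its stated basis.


Δ f = (20/3)x^4 + (40/3)x^3 + (28/3)x^2 + (44/3)x + 6
E_{2/3} Δ f = (20/3)x^4 + (280/9)x^3 + (484/9)x^2 + (4276/81)x + 6122/243
E_{2/3} f = (4/3)x^5 + (40/9)x^4 + (124/27)x^3 + (590/81)x^2 + (1832/243)x - 3319/729
Δ E_{2/3} f = (20/3)x^4 + (280/9)x^3 + (484/9)x^2 + (4276/81)x + 6122/243
[E_{2/3}, Δ] f = 0

the image equals g(x) = 0


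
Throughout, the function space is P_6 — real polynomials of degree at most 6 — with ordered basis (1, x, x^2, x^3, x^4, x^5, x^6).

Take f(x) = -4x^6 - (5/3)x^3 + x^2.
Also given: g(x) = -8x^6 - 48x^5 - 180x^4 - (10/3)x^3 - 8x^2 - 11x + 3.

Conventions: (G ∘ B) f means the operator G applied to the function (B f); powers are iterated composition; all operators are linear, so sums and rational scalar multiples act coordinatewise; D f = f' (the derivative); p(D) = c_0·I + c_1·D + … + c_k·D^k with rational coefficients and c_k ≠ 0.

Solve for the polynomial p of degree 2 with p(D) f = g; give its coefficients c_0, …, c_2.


D^0 f = -4x^6 - (5/3)x^3 + x^2
D^1 f = -24x^5 - 5x^2 + 2x
D^2 f = -120x^4 - 10x + 2
matching coefficients of g against c_0 f + c_1 Df + … from the top degree down determines the c_i
solution: c_0 = 2, c_1 = 2, c_2 = 3/2

c_0 = 2, c_1 = 2, c_2 = 3/2


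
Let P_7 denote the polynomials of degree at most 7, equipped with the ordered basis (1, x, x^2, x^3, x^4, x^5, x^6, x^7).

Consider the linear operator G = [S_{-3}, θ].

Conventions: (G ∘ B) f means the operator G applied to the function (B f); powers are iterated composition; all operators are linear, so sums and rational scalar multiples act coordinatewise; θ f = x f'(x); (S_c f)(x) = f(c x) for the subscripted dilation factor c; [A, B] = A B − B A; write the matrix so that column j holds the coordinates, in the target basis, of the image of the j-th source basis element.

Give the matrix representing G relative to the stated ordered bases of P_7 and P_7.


the matrix is [[0, 0, 0, 0, 0, 0, 0, 0]; [0, 0, 0, 0, 0, 0, 0, 0]; [0, 0, 0, 0, 0, 0, 0, 0]; [0, 0, 0, 0, 0, 0, 0, 0]; [0, 0, 0, 0, 0, 0, 0, 0]; [0, 0, 0, 0, 0, 0, 0, 0]; [0, 0, 0, 0, 0, 0, 0, 0]; [0, 0, 0, 0, 0, 0, 0, 0]] (rows listed top to bottom)

image of 1: 0
image of x: 0
image of x^2: 0
image of x^3: 0
image of x^4: 0
image of x^5: 0
image of x^6: 0
image of x^7: 0
each image's coordinates form column j of the matrix


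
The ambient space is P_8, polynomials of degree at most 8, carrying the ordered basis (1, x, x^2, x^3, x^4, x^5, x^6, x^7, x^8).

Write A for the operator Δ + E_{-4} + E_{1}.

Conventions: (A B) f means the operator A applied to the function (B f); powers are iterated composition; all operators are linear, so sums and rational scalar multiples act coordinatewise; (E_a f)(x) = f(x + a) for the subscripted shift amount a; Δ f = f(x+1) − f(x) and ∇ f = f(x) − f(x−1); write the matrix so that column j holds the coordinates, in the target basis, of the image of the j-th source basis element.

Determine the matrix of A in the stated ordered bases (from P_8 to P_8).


the matrix is [[2, -2, 18, -62, 258, -1022, 4098, -16382, 65538]; [0, 2, -4, 54, -248, 1290, -6132, 28686, -131056]; [0, 0, 2, -6, 108, -620, 3870, -21462, 114744]; [0, 0, 0, 2, -8, 180, -1240, 9030, -57232]; [0, 0, 0, 0, 2, -10, 270, -2170, 18060]; [0, 0, 0, 0, 0, 2, -12, 378, -3472]; [0, 0, 0, 0, 0, 0, 2, -14, 504]; [0, 0, 0, 0, 0, 0, 0, 2, -16]; [0, 0, 0, 0, 0, 0, 0, 0, 2]] (rows listed top to bottom)

image of 1: 2
image of x: 2x - 2
image of x^2: 2x^2 - 4x + 18
image of x^3: 2x^3 - 6x^2 + 54x - 62
image of x^4: 2x^4 - 8x^3 + 108x^2 - 248x + 258
image of x^5: 2x^5 - 10x^4 + 180x^3 - 620x^2 + 1290x - 1022
image of x^6: 2x^6 - 12x^5 + 270x^4 - 1240x^3 + 3870x^2 - 6132x + 4098
image of x^7: 2x^7 - 14x^6 + 378x^5 - 2170x^4 + 9030x^3 - 21462x^2 + 28686x - 16382
image of x^8: 2x^8 - 16x^7 + 504x^6 - 3472x^5 + 18060x^4 - 57232x^3 + 114744x^2 - 131056x + 65538
each image's coordinates form column j of the matrix


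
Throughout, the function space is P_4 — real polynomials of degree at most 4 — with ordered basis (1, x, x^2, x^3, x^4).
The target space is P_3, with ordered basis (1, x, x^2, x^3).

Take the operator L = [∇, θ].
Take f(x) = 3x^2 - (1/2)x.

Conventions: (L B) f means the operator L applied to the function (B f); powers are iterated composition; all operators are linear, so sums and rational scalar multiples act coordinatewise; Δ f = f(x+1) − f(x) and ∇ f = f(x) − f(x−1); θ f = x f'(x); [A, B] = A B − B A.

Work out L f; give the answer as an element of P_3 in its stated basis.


the result is g(x) = 6x - 13/2

θ f = 6x^2 - (1/2)x
∇ θ f = 12x - 13/2
∇ f = 6x - 7/2
θ ∇ f = 6x
[∇, θ] f = 6x - 13/2


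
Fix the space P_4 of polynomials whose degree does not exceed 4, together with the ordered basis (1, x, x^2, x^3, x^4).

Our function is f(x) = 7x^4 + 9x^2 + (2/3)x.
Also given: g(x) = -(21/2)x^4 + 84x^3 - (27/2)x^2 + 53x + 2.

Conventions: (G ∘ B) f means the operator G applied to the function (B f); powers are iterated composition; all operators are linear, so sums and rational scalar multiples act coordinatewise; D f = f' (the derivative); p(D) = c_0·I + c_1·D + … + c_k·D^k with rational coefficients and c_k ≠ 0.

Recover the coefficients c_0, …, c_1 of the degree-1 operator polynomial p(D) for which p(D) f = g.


D^0 f = 7x^4 + 9x^2 + (2/3)x
D^1 f = 28x^3 + 18x + 2/3
matching coefficients of g against c_0 f + c_1 Df + … from the top degree down determines the c_i
solution: c_0 = -3/2, c_1 = 3

p(D) = -(3/2)·I + 3·D, i.e. c_0 = -3/2, c_1 = 3


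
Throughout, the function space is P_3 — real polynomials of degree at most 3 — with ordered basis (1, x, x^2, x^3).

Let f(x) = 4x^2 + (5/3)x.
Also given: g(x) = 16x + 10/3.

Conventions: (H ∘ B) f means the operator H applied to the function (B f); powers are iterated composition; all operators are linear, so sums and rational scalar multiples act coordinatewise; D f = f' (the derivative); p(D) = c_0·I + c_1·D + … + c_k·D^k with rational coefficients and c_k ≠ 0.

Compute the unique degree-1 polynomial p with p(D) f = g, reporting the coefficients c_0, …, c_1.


c_0 = 0, c_1 = 2

D^0 f = 4x^2 + (5/3)x
D^1 f = 8x + 5/3
matching coefficients of g against c_0 f + c_1 Df + … from the top degree down determines the c_i
solution: c_0 = 0, c_1 = 2


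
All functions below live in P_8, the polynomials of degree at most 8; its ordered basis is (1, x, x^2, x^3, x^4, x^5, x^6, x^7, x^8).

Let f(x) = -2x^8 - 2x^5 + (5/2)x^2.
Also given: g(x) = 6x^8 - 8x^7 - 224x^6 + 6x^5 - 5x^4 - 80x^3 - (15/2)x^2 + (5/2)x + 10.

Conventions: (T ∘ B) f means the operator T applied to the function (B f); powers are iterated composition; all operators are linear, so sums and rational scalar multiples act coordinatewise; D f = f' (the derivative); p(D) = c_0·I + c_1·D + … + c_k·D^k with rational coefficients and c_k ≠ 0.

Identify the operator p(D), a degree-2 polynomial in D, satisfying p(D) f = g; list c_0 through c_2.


p(D) = -3·I + (1/2)·D + 2·D^2, i.e. c_0 = -3, c_1 = 1/2, c_2 = 2

D^0 f = -2x^8 - 2x^5 + (5/2)x^2
D^1 f = -16x^7 - 10x^4 + 5x
D^2 f = -112x^6 - 40x^3 + 5
matching coefficients of g against c_0 f + c_1 Df + … from the top degree down determines the c_i
solution: c_0 = -3, c_1 = 1/2, c_2 = 2


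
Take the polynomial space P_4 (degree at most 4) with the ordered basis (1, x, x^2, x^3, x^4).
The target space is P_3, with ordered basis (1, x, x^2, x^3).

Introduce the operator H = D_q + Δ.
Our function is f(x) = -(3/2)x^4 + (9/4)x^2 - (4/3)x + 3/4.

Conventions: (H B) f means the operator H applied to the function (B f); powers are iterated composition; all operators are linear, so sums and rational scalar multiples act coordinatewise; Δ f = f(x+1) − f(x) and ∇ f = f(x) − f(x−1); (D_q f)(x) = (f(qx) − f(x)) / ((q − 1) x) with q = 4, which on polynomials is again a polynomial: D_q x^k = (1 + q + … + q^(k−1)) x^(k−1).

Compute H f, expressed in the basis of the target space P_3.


D_q f = -(255/2)x^3 + (45/4)x - 4/3
Δ f = -6x^3 - 9x^2 - (3/2)x - 7/12
(D_q + Δ) f = -(267/2)x^3 - 9x^2 + (39/4)x - 23/12

the result is g(x) = -(267/2)x^3 - 9x^2 + (39/4)x - 23/12


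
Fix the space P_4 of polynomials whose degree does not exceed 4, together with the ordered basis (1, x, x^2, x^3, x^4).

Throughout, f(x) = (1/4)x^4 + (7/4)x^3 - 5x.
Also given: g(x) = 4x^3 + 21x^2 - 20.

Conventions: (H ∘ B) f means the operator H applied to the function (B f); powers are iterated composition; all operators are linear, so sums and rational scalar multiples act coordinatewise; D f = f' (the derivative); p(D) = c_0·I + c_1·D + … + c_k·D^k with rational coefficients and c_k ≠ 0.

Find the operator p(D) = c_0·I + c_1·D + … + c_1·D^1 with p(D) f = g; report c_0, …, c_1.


D^0 f = (1/4)x^4 + (7/4)x^3 - 5x
D^1 f = x^3 + (21/4)x^2 - 5
matching coefficients of g against c_0 f + c_1 Df + … from the top degree down determines the c_i
solution: c_0 = 0, c_1 = 4

c_0 = 0, c_1 = 4


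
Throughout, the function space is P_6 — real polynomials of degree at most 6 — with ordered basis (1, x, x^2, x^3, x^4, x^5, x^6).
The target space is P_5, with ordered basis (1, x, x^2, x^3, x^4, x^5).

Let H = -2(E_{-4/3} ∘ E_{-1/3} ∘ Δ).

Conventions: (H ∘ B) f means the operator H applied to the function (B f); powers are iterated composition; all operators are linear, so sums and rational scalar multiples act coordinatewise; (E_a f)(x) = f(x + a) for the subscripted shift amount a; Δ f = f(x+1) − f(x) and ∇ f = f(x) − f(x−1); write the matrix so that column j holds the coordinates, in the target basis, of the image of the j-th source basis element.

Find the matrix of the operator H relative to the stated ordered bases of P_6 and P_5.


image of 1: 0
image of x: -2
image of x^2: -4x + 14/3
image of x^3: -6x^2 + 14x - 26/3
image of x^4: -8x^3 + 28x^2 - (104/3)x + 406/27
image of x^5: -10x^4 + (140/3)x^3 - (260/3)x^2 + (2030/27)x - 2062/81
image of x^6: -12x^5 + 70x^4 - (520/3)x^3 + (2030/9)x^2 - (4124/27)x + 3458/81
each image's coordinates form column j of the matrix

the matrix is [[0, -2, 14/3, -26/3, 406/27, -2062/81, 3458/81]; [0, 0, -4, 14, -104/3, 2030/27, -4124/27]; [0, 0, 0, -6, 28, -260/3, 2030/9]; [0, 0, 0, 0, -8, 140/3, -520/3]; [0, 0, 0, 0, 0, -10, 70]; [0, 0, 0, 0, 0, 0, -12]] (rows listed top to bottom)
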